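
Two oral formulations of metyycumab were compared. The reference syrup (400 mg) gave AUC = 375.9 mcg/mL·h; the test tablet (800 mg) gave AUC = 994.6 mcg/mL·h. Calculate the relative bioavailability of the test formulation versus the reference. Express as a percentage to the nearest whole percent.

F_rel = (AUC_test/D_test) / (AUC_ref/D_ref)
      = (994.6/800) / (375.9/400)
      = 1.24325 / 0.93975 = 1.3230 = 132.30%

F_rel = 132%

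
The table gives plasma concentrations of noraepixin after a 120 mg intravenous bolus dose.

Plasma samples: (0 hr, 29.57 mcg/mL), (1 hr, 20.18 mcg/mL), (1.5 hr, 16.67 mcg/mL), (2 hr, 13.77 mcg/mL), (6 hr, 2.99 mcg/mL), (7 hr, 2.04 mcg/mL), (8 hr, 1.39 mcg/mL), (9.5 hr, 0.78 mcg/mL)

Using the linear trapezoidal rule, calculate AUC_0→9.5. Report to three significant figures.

Trapezoidal AUC_0→9.5:
  [0→1]: (29.57+20.18)/2 × 1 = 24.875
  [1→1.5]: (20.18+16.67)/2 × 0.5 = 9.2125
  [1.5→2]: (16.67+13.77)/2 × 0.5 = 7.61
  [2→6]: (13.77+2.99)/2 × 4 = 33.52
  [6→7]: (2.99+2.04)/2 × 1 = 2.515
  [7→8]: (2.04+1.39)/2 × 1 = 1.715
  [8→9.5]: (1.39+0.78)/2 × 1.5 = 1.6275
  Sum = 81.075 mcg/mL·hr

AUC = 81.1 mcg/mL·hr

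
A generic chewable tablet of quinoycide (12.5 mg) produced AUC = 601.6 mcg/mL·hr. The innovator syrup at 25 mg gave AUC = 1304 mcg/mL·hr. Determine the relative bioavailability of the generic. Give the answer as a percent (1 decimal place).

F_rel = 92.3%

F_rel = (AUC_test/D_test) / (AUC_ref/D_ref)
      = (601.6/12.5) / (1304/25)
      = 48.128 / 52.16 = 0.9227 = 92.27%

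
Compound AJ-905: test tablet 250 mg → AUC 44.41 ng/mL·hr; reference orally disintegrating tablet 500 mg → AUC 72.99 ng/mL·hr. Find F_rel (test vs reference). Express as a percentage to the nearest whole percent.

F_rel = (AUC_test/D_test) / (AUC_ref/D_ref)
      = (44.41/250) / (72.99/500)
      = 0.17764 / 0.14598 = 1.2169 = 121.69%

F_rel = 122%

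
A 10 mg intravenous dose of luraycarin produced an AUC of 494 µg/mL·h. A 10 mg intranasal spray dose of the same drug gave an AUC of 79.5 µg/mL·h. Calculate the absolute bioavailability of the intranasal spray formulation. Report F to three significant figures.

F = (AUC_ev / D_ev) / (AUC_iv / D_iv)
  = (79.5/10) / (494/10)
  = 7.95 / 49.4 = 0.1609

F = 0.161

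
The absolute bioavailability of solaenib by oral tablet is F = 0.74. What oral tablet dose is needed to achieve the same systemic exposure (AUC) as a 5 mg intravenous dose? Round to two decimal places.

For equal systemic exposure: F × D_ev = D_iv
D_ev = D_iv / F = 5 / 0.74 = 6.75676 mg

D_oral = 6.76 mg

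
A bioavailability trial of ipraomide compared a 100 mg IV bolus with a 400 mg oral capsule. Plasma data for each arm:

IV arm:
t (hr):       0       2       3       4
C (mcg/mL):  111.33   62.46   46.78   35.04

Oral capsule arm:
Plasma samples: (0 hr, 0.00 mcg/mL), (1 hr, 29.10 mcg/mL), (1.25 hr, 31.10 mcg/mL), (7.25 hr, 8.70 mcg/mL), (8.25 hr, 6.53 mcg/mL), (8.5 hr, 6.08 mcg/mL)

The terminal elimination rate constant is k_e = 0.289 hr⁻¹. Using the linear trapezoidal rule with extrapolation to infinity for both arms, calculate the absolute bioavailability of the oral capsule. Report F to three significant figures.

Trapezoidal AUC_0→4 (IV):
  [0→2]: (111.33+62.46)/2 × 2 = 173.79
  [2→3]: (62.46+46.78)/2 × 1 = 54.62
  [3→4]: (46.78+35.04)/2 × 1 = 40.91
  Sum = 269.32 mcg/mL·hr
IV tail: 35.04/0.289 = 121.246; AUC_iv,0→∞ = 269.32 + 121.246 = 390.566 mcg/mL·hr
Trapezoidal AUC_0→8.5 (oral capsule):
  [0→1]: (0.00+29.10)/2 × 1 = 14.55
  [1→1.25]: (29.10+31.10)/2 × 0.25 = 7.525
  [1.25→7.25]: (31.10+8.70)/2 × 6 = 119.4
  [7.25→8.25]: (8.70+6.53)/2 × 1 = 7.615
  [8.25→8.5]: (6.53+6.08)/2 × 0.25 = 1.57625
  Sum = 150.66625 mcg/mL·hr
oral capsule tail: 6.08/0.289 = 21.038; AUC_ev,0→∞ = 150.66625 + 21.038 = 171.70425 mcg/mL·hr
F = (AUC_ev/D_ev)/(AUC_iv/D_iv) = (171.70425/400)/(390.566/100) = 0.429261/3.90566 = 0.1099

F = 0.110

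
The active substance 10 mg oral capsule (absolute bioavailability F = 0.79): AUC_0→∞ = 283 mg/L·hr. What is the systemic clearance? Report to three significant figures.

CL = F × Dose / AUC_0→∞
   = 0.79 × 10 / 283 = 0.0279152 L/hr

CL = 0.0279 L/hr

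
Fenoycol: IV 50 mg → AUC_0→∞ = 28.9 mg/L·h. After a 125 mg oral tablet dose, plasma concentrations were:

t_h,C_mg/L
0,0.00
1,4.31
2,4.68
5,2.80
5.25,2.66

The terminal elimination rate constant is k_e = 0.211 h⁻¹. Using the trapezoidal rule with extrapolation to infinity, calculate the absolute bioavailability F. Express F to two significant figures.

F = 0.43

Trapezoidal AUC_0→5.25 (oral tablet):
  [0→1]: (0.00+4.31)/2 × 1 = 2.155
  [1→2]: (4.31+4.68)/2 × 1 = 4.495
  [2→5]: (4.68+2.80)/2 × 3 = 11.22
  [5→5.25]: (2.80+2.66)/2 × 0.25 = 0.6825
  Sum = 18.5525 mg/L·h
Tail: C_last/k_e = 2.66/0.211 = 12.607
AUC_0→∞ (oral tablet) = 18.5525 + 12.607 = 31.1595 mg/L·h
F = (AUC_ev/D_ev)/(AUC_iv/D_iv) = (31.1595/125)/(28.9/50) = 0.249276/0.578 = 0.4313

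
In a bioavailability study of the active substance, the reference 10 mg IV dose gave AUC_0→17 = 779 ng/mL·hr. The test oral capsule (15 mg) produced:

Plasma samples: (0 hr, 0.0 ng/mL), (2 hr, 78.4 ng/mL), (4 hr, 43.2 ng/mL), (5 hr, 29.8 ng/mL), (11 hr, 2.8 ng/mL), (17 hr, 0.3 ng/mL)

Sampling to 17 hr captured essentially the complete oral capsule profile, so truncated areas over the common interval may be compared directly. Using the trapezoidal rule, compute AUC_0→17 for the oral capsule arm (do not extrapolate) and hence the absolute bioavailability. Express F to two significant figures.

F = 0.29

Trapezoidal AUC_0→17 (oral capsule):
  [0→2]: (0.0+78.4)/2 × 2 = 78.4
  [2→4]: (78.4+43.2)/2 × 2 = 121.6
  [4→5]: (43.2+29.8)/2 × 1 = 36.5
  [5→11]: (29.8+2.8)/2 × 6 = 97.8
  [11→17]: (2.8+0.3)/2 × 6 = 9.3
  Sum = 343.6 ng/mL·hr
F = (AUC_ev/D_ev)/(AUC_iv/D_iv) = (343.6/15)/(779/10) = 22.9067/77.9 = 0.2941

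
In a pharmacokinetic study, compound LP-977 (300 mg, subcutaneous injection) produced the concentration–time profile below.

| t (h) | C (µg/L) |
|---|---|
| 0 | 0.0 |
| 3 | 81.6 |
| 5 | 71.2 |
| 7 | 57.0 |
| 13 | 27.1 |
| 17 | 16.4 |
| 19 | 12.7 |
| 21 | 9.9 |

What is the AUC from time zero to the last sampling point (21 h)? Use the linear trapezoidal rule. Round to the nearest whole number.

Trapezoidal AUC_0→21:
  [0→3]: (0.0+81.6)/2 × 3 = 122.4
  [3→5]: (81.6+71.2)/2 × 2 = 152.8
  [5→7]: (71.2+57.0)/2 × 2 = 128.2
  [7→13]: (57.0+27.1)/2 × 6 = 252.3
  [13→17]: (27.1+16.4)/2 × 4 = 87.0
  [17→19]: (16.4+12.7)/2 × 2 = 29.1
  [19→21]: (12.7+9.9)/2 × 2 = 22.6
  Sum = 794.4 µg/L·h

AUC = 794 µg/L·h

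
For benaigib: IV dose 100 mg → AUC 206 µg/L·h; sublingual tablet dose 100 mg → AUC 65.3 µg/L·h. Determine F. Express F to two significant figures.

F = 0.32

F = (AUC_ev / D_ev) / (AUC_iv / D_iv)
  = (65.3/100) / (206/100)
  = 0.653 / 2.06 = 0.3170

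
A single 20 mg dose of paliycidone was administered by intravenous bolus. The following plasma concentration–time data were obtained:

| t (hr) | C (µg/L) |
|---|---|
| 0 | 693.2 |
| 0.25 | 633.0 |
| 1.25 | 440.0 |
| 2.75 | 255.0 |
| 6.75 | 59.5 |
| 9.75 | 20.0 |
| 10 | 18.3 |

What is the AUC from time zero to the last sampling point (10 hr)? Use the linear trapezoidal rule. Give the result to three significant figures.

Trapezoidal AUC_0→10:
  [0→0.25]: (693.2+633.0)/2 × 0.25 = 165.775
  [0.25→1.25]: (633.0+440.0)/2 × 1 = 536.5
  [1.25→2.75]: (440.0+255.0)/2 × 1.5 = 521.25
  [2.75→6.75]: (255.0+59.5)/2 × 4 = 629.0
  [6.75→9.75]: (59.5+20.0)/2 × 3 = 119.25
  [9.75→10]: (20.0+18.3)/2 × 0.25 = 4.7875
  Sum = 1976.5625 µg/L·hr

AUC = 1980 µg/L·hr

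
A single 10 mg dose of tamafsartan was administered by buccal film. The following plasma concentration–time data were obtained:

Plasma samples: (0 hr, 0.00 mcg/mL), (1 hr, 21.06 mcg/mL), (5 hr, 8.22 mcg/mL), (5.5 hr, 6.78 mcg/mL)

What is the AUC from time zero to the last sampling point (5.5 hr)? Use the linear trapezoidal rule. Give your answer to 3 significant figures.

Trapezoidal AUC_0→5.5:
  [0→1]: (0.00+21.06)/2 × 1 = 10.53
  [1→5]: (21.06+8.22)/2 × 4 = 58.56
  [5→5.5]: (8.22+6.78)/2 × 0.5 = 3.75
  Sum = 72.84 mcg/mL·hr

AUC = 72.8 mcg/mL·hr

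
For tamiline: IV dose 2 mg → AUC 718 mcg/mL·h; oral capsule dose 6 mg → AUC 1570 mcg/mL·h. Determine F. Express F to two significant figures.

F = 0.73

F = (AUC_ev / D_ev) / (AUC_iv / D_iv)
  = (1570/6) / (718/2)
  = 261.667 / 359 = 0.7289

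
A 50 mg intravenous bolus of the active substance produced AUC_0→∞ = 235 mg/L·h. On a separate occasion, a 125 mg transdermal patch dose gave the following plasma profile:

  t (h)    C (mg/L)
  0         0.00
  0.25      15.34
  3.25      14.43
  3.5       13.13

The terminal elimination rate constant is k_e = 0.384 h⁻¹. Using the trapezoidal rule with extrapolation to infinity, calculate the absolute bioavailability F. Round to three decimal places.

F = 0.143

Trapezoidal AUC_0→3.5 (transdermal patch):
  [0→0.25]: (0.00+15.34)/2 × 0.25 = 1.9175
  [0.25→3.25]: (15.34+14.43)/2 × 3 = 44.655
  [3.25→3.5]: (14.43+13.13)/2 × 0.25 = 3.445
  Sum = 50.0175 mg/L·h
Tail: C_last/k_e = 13.13/0.384 = 34.193
AUC_0→∞ (transdermal patch) = 50.0175 + 34.193 = 84.2105 mg/L·h
F = (AUC_ev/D_ev)/(AUC_iv/D_iv) = (84.2105/125)/(235/50) = 0.673684/4.7 = 0.1433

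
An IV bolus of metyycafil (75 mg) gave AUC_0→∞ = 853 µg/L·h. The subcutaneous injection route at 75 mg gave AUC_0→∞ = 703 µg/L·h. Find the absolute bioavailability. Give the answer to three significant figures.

F = 0.824

F = (AUC_ev / D_ev) / (AUC_iv / D_iv)
  = (703/75) / (853/75)
  = 9.37333 / 11.3733 = 0.8242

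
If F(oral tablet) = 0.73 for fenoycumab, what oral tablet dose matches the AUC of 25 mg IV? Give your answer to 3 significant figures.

D_oral = 34.2 mg

For equal systemic exposure: F × D_ev = D_iv
D_ev = D_iv / F = 25 / 0.73 = 34.2466 mg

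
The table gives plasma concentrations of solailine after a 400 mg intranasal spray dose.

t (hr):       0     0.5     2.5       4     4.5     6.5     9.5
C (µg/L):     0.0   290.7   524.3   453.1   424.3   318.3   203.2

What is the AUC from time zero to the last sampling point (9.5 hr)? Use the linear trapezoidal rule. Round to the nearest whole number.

Trapezoidal AUC_0→9.5:
  [0→0.5]: (0.0+290.7)/2 × 0.5 = 72.675
  [0.5→2.5]: (290.7+524.3)/2 × 2 = 815.0
  [2.5→4]: (524.3+453.1)/2 × 1.5 = 733.05
  [4→4.5]: (453.1+424.3)/2 × 0.5 = 219.35
  [4.5→6.5]: (424.3+318.3)/2 × 2 = 742.6
  [6.5→9.5]: (318.3+203.2)/2 × 3 = 782.25
  Sum = 3364.925 µg/L·hr

AUC = 3365 µg/L·hr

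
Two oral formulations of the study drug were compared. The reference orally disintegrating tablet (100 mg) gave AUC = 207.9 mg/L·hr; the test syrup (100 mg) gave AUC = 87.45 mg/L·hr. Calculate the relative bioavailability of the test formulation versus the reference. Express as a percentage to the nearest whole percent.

F_rel = 42%

F_rel = (AUC_test/D_test) / (AUC_ref/D_ref)
      = (87.45/100) / (207.9/100)
      = 0.8745 / 2.079 = 0.4206 = 42.06%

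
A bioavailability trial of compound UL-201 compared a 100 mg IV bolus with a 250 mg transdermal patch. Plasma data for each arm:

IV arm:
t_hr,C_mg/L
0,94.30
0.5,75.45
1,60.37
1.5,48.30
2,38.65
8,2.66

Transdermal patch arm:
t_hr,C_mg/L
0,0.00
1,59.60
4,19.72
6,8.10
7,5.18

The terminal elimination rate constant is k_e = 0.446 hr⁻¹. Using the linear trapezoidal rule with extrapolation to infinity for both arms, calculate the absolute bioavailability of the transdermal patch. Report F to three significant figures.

Trapezoidal AUC_0→8 (IV):
  [0→0.5]: (94.30+75.45)/2 × 0.5 = 42.4375
  [0.5→1]: (75.45+60.37)/2 × 0.5 = 33.955
  [1→1.5]: (60.37+48.30)/2 × 0.5 = 27.1675
  [1.5→2]: (48.30+38.65)/2 × 0.5 = 21.7375
  [2→8]: (38.65+2.66)/2 × 6 = 123.93
  Sum = 249.2275 mg/L·hr
IV tail: 2.66/0.446 = 5.964; AUC_iv,0→∞ = 249.2275 + 5.964 = 255.1915 mg/L·hr
Trapezoidal AUC_0→7 (transdermal patch):
  [0→1]: (0.00+59.60)/2 × 1 = 29.8
  [1→4]: (59.60+19.72)/2 × 3 = 118.98
  [4→6]: (19.72+8.10)/2 × 2 = 27.82
  [6→7]: (8.10+5.18)/2 × 1 = 6.64
  Sum = 183.24 mg/L·hr
transdermal patch tail: 5.18/0.446 = 11.614; AUC_ev,0→∞ = 183.24 + 11.614 = 194.854 mg/L·hr
F = (AUC_ev/D_ev)/(AUC_iv/D_iv) = (194.854/250)/(255.1915/100) = 0.779416/2.551915 = 0.3054

F = 0.305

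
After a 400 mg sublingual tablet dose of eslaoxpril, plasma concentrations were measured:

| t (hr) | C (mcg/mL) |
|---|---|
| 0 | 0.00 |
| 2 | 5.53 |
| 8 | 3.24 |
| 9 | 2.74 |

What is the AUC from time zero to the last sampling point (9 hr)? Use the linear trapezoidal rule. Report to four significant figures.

AUC = 34.83 mcg/mL·hr

Trapezoidal AUC_0→9:
  [0→2]: (0.00+5.53)/2 × 2 = 5.53
  [2→8]: (5.53+3.24)/2 × 6 = 26.31
  [8→9]: (3.24+2.74)/2 × 1 = 2.99
  Sum = 34.83 mcg/mL·hr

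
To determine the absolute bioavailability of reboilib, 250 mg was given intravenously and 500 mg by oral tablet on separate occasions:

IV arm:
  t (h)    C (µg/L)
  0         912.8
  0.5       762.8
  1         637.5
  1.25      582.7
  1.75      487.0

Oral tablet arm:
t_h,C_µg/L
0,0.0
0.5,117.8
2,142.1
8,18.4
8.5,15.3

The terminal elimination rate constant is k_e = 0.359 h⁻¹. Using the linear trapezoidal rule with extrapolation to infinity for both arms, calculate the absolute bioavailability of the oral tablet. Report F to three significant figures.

Trapezoidal AUC_0→1.75 (IV):
  [0→0.5]: (912.8+762.8)/2 × 0.5 = 418.9
  [0.5→1]: (762.8+637.5)/2 × 0.5 = 350.075
  [1→1.25]: (637.5+582.7)/2 × 0.25 = 152.525
  [1.25→1.75]: (582.7+487.0)/2 × 0.5 = 267.425
  Sum = 1188.925 µg/L·h
IV tail: 487.0/0.359 = 1356.546; AUC_iv,0→∞ = 1188.925 + 1356.546 = 2545.471 µg/L·h
Trapezoidal AUC_0→8.5 (oral tablet):
  [0→0.5]: (0.0+117.8)/2 × 0.5 = 29.45
  [0.5→2]: (117.8+142.1)/2 × 1.5 = 194.925
  [2→8]: (142.1+18.4)/2 × 6 = 481.5
  [8→8.5]: (18.4+15.3)/2 × 0.5 = 8.425
  Sum = 714.3 µg/L·h
oral tablet tail: 15.3/0.359 = 42.618; AUC_ev,0→∞ = 714.3 + 42.618 = 756.918 µg/L·h
F = (AUC_ev/D_ev)/(AUC_iv/D_iv) = (756.918/500)/(2545.471/250) = 1.513836/10.181884 = 0.1487

F = 0.149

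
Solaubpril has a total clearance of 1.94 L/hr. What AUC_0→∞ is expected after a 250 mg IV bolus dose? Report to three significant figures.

AUC_0→∞ = Dose_iv / CL
        = 250 / 1.94 = 128.866 mg/L·hr

AUC = 129 mg/L·hr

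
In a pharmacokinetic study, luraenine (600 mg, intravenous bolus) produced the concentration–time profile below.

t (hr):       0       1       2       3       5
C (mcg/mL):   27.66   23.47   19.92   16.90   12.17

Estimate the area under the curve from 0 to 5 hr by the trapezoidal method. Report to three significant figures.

Trapezoidal AUC_0→5:
  [0→1]: (27.66+23.47)/2 × 1 = 25.565
  [1→2]: (23.47+19.92)/2 × 1 = 21.695
  [2→3]: (19.92+16.90)/2 × 1 = 18.41
  [3→5]: (16.90+12.17)/2 × 2 = 29.07
  Sum = 94.74 mcg/mL·hr

AUC = 94.7 mcg/mL·hr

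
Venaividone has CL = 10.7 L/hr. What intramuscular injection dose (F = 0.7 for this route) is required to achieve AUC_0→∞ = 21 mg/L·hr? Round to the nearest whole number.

Dose = CL × AUC_0→∞ / F
     = 10.7 × 21 / 0.7 = 321 mg

Dose = 321 mg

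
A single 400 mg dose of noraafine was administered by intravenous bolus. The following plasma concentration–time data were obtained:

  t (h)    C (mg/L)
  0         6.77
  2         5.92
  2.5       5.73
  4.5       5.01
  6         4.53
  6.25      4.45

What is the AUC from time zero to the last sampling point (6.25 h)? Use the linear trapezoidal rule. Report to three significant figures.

AUC = 34.6 mg/L·h

Trapezoidal AUC_0→6.25:
  [0→2]: (6.77+5.92)/2 × 2 = 12.69
  [2→2.5]: (5.92+5.73)/2 × 0.5 = 2.9125
  [2.5→4.5]: (5.73+5.01)/2 × 2 = 10.74
  [4.5→6]: (5.01+4.53)/2 × 1.5 = 7.155
  [6→6.25]: (4.53+4.45)/2 × 0.25 = 1.1225
  Sum = 34.62 mg/L·h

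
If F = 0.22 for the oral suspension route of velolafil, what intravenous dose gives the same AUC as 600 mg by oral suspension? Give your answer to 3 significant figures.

Systemic exposure from an extravascular dose = F × D_ev, so the equivalent IV dose is F × D_ev.
D_iv = F × D_ev = 0.22 × 600 = 132 mg

D_iv = 132 mg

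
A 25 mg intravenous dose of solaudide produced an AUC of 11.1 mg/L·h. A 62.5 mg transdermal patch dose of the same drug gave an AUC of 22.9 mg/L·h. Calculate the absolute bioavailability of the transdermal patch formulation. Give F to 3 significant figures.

F = (AUC_ev / D_ev) / (AUC_iv / D_iv)
  = (22.9/62.5) / (11.1/25)
  = 0.3664 / 0.444 = 0.8252

F = 0.825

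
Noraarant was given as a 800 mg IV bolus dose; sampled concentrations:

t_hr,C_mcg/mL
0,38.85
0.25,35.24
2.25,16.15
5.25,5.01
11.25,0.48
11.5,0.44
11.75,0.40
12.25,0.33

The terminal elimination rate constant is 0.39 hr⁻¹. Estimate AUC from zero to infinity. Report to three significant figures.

AUC = 110 mcg/mL·hr

Trapezoidal AUC_0→12.25:
  [0→0.25]: (38.85+35.24)/2 × 0.25 = 9.26125
  [0.25→2.25]: (35.24+16.15)/2 × 2 = 51.39
  [2.25→5.25]: (16.15+5.01)/2 × 3 = 31.74
  [5.25→11.25]: (5.01+0.48)/2 × 6 = 16.47
  [11.25→11.5]: (0.48+0.44)/2 × 0.25 = 0.115
  [11.5→11.75]: (0.44+0.40)/2 × 0.25 = 0.105
  [11.75→12.25]: (0.40+0.33)/2 × 0.5 = 0.1825
  Sum = 109.26375 mcg/mL·hr
Extrapolated tail: C_last / k_e = 0.33 / 0.39 = 0.846
AUC_0→∞ = 109.26375 + 0.846 = 110.10975 mcg/mL·hr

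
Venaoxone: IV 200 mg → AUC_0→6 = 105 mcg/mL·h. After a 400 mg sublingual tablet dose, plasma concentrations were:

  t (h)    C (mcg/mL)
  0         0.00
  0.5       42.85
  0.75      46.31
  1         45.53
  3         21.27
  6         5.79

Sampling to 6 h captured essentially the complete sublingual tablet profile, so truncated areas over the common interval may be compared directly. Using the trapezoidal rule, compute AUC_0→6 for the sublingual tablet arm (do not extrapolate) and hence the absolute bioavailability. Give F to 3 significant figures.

Trapezoidal AUC_0→6 (sublingual tablet):
  [0→0.5]: (0.00+42.85)/2 × 0.5 = 10.7125
  [0.5→0.75]: (42.85+46.31)/2 × 0.25 = 11.145
  [0.75→1]: (46.31+45.53)/2 × 0.25 = 11.48
  [1→3]: (45.53+21.27)/2 × 2 = 66.8
  [3→6]: (21.27+5.79)/2 × 3 = 40.59
  Sum = 140.7275 mcg/mL·h
F = (AUC_ev/D_ev)/(AUC_iv/D_iv) = (140.7275/400)/(105/200) = 0.35181875/0.525 = 0.6701

F = 0.670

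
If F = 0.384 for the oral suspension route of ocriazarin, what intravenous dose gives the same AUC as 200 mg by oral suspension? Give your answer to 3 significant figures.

D_iv = 76.8 mg

Systemic exposure from an extravascular dose = F × D_ev, so the equivalent IV dose is F × D_ev.
D_iv = F × D_ev = 0.384 × 200 = 76.8 mg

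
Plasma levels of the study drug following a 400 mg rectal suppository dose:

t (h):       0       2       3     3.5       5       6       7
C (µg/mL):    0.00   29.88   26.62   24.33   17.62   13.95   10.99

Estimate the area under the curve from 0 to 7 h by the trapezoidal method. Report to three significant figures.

AUC = 131 µg/mL·h

Trapezoidal AUC_0→7:
  [0→2]: (0.00+29.88)/2 × 2 = 29.88
  [2→3]: (29.88+26.62)/2 × 1 = 28.25
  [3→3.5]: (26.62+24.33)/2 × 0.5 = 12.7375
  [3.5→5]: (24.33+17.62)/2 × 1.5 = 31.4625
  [5→6]: (17.62+13.95)/2 × 1 = 15.785
  [6→7]: (13.95+10.99)/2 × 1 = 12.47
  Sum = 130.585 µg/mL·h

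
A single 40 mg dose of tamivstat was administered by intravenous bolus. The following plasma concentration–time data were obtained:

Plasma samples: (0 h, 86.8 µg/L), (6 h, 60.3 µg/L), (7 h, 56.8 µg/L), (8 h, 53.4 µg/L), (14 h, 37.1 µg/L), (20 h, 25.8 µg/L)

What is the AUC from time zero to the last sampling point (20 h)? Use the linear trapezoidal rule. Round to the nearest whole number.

AUC = 1015 µg/L·h

Trapezoidal AUC_0→20:
  [0→6]: (86.8+60.3)/2 × 6 = 441.3
  [6→7]: (60.3+56.8)/2 × 1 = 58.55
  [7→8]: (56.8+53.4)/2 × 1 = 55.1
  [8→14]: (53.4+37.1)/2 × 6 = 271.5
  [14→20]: (37.1+25.8)/2 × 6 = 188.7
  Sum = 1015.15 µg/L·h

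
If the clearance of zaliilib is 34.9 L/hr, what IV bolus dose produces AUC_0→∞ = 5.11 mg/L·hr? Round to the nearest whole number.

Dose_iv = CL × AUC_0→∞
     = 34.9 × 5.11 = 178.339 mg

Dose = 178 mg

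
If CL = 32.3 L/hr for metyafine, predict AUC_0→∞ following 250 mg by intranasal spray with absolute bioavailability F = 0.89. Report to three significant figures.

AUC = 6.89 mg/L·hr

AUC_0→∞ = F × Dose / CL
        = 0.89 × 250 / 32.3 = 6.88854 mg/L·hr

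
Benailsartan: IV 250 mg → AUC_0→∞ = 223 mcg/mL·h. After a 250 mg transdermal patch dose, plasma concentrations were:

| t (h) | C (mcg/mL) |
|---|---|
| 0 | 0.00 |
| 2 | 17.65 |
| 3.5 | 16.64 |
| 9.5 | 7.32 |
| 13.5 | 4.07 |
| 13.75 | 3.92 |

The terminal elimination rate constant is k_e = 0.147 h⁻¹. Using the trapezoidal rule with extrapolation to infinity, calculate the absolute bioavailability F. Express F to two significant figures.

F = 0.74

Trapezoidal AUC_0→13.75 (transdermal patch):
  [0→2]: (0.00+17.65)/2 × 2 = 17.65
  [2→3.5]: (17.65+16.64)/2 × 1.5 = 25.7175
  [3.5→9.5]: (16.64+7.32)/2 × 6 = 71.88
  [9.5→13.5]: (7.32+4.07)/2 × 4 = 22.78
  [13.5→13.75]: (4.07+3.92)/2 × 0.25 = 0.99875
  Sum = 139.02625 mcg/mL·h
Tail: C_last/k_e = 3.92/0.147 = 26.667
AUC_0→∞ (transdermal patch) = 139.02625 + 26.667 = 165.69325 mcg/mL·h
F = (AUC_ev/D_ev)/(AUC_iv/D_iv) = (165.69325/250)/(223/250) = 0.662773/0.892 = 0.7430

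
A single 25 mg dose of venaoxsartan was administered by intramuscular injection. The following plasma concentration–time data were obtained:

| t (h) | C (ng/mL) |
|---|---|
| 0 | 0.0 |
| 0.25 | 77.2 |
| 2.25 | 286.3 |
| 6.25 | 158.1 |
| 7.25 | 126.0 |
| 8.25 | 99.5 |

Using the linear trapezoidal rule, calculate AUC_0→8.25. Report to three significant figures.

AUC = 1520 ng/mL·h

Trapezoidal AUC_0→8.25:
  [0→0.25]: (0.0+77.2)/2 × 0.25 = 9.65
  [0.25→2.25]: (77.2+286.3)/2 × 2 = 363.5
  [2.25→6.25]: (286.3+158.1)/2 × 4 = 888.8
  [6.25→7.25]: (158.1+126.0)/2 × 1 = 142.05
  [7.25→8.25]: (126.0+99.5)/2 × 1 = 112.75
  Sum = 1516.75 ng/mL·h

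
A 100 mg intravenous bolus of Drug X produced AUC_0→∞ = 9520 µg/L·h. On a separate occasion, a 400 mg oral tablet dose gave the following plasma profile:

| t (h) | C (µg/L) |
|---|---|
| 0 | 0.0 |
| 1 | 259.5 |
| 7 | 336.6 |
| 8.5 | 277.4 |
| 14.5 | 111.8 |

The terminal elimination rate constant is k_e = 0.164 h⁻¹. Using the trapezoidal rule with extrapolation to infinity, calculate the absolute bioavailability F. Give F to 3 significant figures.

F = 0.111

Trapezoidal AUC_0→14.5 (oral tablet):
  [0→1]: (0.0+259.5)/2 × 1 = 129.75
  [1→7]: (259.5+336.6)/2 × 6 = 1788.3
  [7→8.5]: (336.6+277.4)/2 × 1.5 = 460.5
  [8.5→14.5]: (277.4+111.8)/2 × 6 = 1167.6
  Sum = 3546.15 µg/L·h
Tail: C_last/k_e = 111.8/0.164 = 681.707
AUC_0→∞ (oral tablet) = 3546.15 + 681.707 = 4227.857 µg/L·h
F = (AUC_ev/D_ev)/(AUC_iv/D_iv) = (4227.857/400)/(9520/100) = 10.5696/95.2 = 0.1110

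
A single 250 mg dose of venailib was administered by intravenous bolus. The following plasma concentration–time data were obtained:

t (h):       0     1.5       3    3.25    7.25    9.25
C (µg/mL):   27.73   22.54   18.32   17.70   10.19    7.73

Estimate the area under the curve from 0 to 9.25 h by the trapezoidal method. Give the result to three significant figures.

Trapezoidal AUC_0→9.25:
  [0→1.5]: (27.73+22.54)/2 × 1.5 = 37.7025
  [1.5→3]: (22.54+18.32)/2 × 1.5 = 30.645
  [3→3.25]: (18.32+17.70)/2 × 0.25 = 4.5025
  [3.25→7.25]: (17.70+10.19)/2 × 4 = 55.78
  [7.25→9.25]: (10.19+7.73)/2 × 2 = 17.92
  Sum = 146.55 µg/mL·h

AUC = 147 µg/mL·h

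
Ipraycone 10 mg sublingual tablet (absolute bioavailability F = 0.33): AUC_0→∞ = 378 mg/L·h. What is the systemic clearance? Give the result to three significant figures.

CL = F × Dose / AUC_0→∞
   = 0.33 × 10 / 378 = 0.00873016 L/h

CL = 0.00873 L/h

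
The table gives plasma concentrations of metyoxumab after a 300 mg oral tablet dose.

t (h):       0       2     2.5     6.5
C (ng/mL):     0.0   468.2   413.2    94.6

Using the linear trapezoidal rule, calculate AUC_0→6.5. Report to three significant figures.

Trapezoidal AUC_0→6.5:
  [0→2]: (0.0+468.2)/2 × 2 = 468.2
  [2→2.5]: (468.2+413.2)/2 × 0.5 = 220.35
  [2.5→6.5]: (413.2+94.6)/2 × 4 = 1015.6
  Sum = 1704.15 ng/mL·h

AUC = 1700 ng/mL·h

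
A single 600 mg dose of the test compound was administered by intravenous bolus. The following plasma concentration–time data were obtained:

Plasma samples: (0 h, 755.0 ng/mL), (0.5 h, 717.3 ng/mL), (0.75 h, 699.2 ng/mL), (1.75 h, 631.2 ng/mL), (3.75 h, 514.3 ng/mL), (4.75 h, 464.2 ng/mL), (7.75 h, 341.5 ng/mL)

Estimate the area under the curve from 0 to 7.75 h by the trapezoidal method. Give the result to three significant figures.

Trapezoidal AUC_0→7.75:
  [0→0.5]: (755.0+717.3)/2 × 0.5 = 368.075
  [0.5→0.75]: (717.3+699.2)/2 × 0.25 = 177.0625
  [0.75→1.75]: (699.2+631.2)/2 × 1 = 665.2
  [1.75→3.75]: (631.2+514.3)/2 × 2 = 1145.5
  [3.75→4.75]: (514.3+464.2)/2 × 1 = 489.25
  [4.75→7.75]: (464.2+341.5)/2 × 3 = 1208.55
  Sum = 4053.6375 ng/mL·h

AUC = 4050 ng/mL·h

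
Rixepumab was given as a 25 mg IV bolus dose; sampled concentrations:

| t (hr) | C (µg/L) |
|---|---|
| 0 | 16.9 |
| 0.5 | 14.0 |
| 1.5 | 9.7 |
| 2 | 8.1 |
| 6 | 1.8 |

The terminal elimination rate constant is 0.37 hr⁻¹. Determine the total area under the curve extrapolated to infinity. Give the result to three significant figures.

AUC = 48.7 µg/L·hr

Trapezoidal AUC_0→6:
  [0→0.5]: (16.9+14.0)/2 × 0.5 = 7.725
  [0.5→1.5]: (14.0+9.7)/2 × 1 = 11.85
  [1.5→2]: (9.7+8.1)/2 × 0.5 = 4.45
  [2→6]: (8.1+1.8)/2 × 4 = 19.8
  Sum = 43.825 µg/L·hr
Extrapolated tail: C_last / k_e = 1.8 / 0.37 = 4.865
AUC_0→∞ = 43.825 + 4.865 = 48.69 µg/L·hr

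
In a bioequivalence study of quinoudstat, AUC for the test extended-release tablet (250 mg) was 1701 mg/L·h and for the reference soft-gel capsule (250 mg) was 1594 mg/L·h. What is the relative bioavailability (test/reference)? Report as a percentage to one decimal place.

F_rel = 106.7%

F_rel = (AUC_test/D_test) / (AUC_ref/D_ref)
      = (1701/250) / (1594/250)
      = 6.804 / 6.376 = 1.0671 = 106.71%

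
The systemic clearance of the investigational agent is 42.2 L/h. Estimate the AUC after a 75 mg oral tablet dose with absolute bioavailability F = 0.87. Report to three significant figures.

AUC_0→∞ = F × Dose / CL
        = 0.87 × 75 / 42.2 = 1.54621 mg/L·h

AUC = 1.55 mg/L·h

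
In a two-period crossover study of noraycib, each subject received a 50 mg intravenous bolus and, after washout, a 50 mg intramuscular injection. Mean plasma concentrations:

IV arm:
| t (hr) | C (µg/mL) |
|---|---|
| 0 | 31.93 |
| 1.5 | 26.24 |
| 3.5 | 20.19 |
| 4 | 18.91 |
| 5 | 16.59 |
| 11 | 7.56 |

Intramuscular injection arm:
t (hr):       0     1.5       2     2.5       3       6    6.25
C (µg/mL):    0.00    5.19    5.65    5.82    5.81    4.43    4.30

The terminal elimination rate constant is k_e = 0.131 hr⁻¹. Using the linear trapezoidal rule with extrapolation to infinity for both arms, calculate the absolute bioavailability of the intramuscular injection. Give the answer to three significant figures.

Trapezoidal AUC_0→11 (IV):
  [0→1.5]: (31.93+26.24)/2 × 1.5 = 43.6275
  [1.5→3.5]: (26.24+20.19)/2 × 2 = 46.43
  [3.5→4]: (20.19+18.91)/2 × 0.5 = 9.775
  [4→5]: (18.91+16.59)/2 × 1 = 17.75
  [5→11]: (16.59+7.56)/2 × 6 = 72.45
  Sum = 190.0325 µg/mL·hr
IV tail: 7.56/0.131 = 57.710; AUC_iv,0→∞ = 190.0325 + 57.710 = 247.7425 µg/mL·hr
Trapezoidal AUC_0→6.25 (intramuscular injection):
  [0→1.5]: (0.00+5.19)/2 × 1.5 = 3.8925
  [1.5→2]: (5.19+5.65)/2 × 0.5 = 2.71
  [2→2.5]: (5.65+5.82)/2 × 0.5 = 2.8675
  [2.5→3]: (5.82+5.81)/2 × 0.5 = 2.9075
  [3→6]: (5.81+4.43)/2 × 3 = 15.36
  [6→6.25]: (4.43+4.30)/2 × 0.25 = 1.09125
  Sum = 28.82875 µg/mL·hr
intramuscular injection tail: 4.30/0.131 = 32.824; AUC_ev,0→∞ = 28.82875 + 32.824 = 61.65275 µg/mL·hr
F = (AUC_ev/D_ev)/(AUC_iv/D_iv) = (61.65275/50)/(247.7425/50) = 1.233055/4.95485 = 0.2489

F = 0.249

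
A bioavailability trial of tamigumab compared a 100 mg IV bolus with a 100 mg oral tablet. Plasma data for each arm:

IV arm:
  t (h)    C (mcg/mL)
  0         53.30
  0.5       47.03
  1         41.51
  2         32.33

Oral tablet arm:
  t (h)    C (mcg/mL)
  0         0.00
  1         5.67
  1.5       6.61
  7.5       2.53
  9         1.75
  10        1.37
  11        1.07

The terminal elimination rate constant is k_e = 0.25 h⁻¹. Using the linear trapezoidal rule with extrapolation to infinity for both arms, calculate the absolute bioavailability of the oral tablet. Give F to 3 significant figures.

Trapezoidal AUC_0→2 (IV):
  [0→0.5]: (53.30+47.03)/2 × 0.5 = 25.0825
  [0.5→1]: (47.03+41.51)/2 × 0.5 = 22.135
  [1→2]: (41.51+32.33)/2 × 1 = 36.92
  Sum = 84.1375 mcg/mL·h
IV tail: 32.33/0.25 = 129.320; AUC_iv,0→∞ = 84.1375 + 129.320 = 213.4575 mcg/mL·h
Trapezoidal AUC_0→11 (oral tablet):
  [0→1]: (0.00+5.67)/2 × 1 = 2.835
  [1→1.5]: (5.67+6.61)/2 × 0.5 = 3.07
  [1.5→7.5]: (6.61+2.53)/2 × 6 = 27.42
  [7.5→9]: (2.53+1.75)/2 × 1.5 = 3.21
  [9→10]: (1.75+1.37)/2 × 1 = 1.56
  [10→11]: (1.37+1.07)/2 × 1 = 1.22
  Sum = 39.315 mcg/mL·h
oral tablet tail: 1.07/0.25 = 4.280; AUC_ev,0→∞ = 39.315 + 4.280 = 43.595 mcg/mL·h
F = (AUC_ev/D_ev)/(AUC_iv/D_iv) = (43.595/100)/(213.4575/100) = 0.43595/2.134575 = 0.2042

F = 0.204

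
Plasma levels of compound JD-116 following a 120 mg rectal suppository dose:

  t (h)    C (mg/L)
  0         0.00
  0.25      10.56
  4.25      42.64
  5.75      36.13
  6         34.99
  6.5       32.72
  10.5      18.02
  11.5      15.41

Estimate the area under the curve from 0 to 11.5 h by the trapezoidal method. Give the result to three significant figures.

AUC = 311 mg/L·h

Trapezoidal AUC_0→11.5:
  [0→0.25]: (0.00+10.56)/2 × 0.25 = 1.32
  [0.25→4.25]: (10.56+42.64)/2 × 4 = 106.4
  [4.25→5.75]: (42.64+36.13)/2 × 1.5 = 59.0775
  [5.75→6]: (36.13+34.99)/2 × 0.25 = 8.89
  [6→6.5]: (34.99+32.72)/2 × 0.5 = 16.9275
  [6.5→10.5]: (32.72+18.02)/2 × 4 = 101.48
  [10.5→11.5]: (18.02+15.41)/2 × 1 = 16.715
  Sum = 310.81 mg/L·h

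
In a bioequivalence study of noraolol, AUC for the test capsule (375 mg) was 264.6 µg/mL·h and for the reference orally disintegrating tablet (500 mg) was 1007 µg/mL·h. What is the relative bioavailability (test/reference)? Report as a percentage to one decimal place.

F_rel = (AUC_test/D_test) / (AUC_ref/D_ref)
      = (264.6/375) / (1007/500)
      = 0.7056 / 2.014 = 0.3503 = 35.03%

F_rel = 35.0%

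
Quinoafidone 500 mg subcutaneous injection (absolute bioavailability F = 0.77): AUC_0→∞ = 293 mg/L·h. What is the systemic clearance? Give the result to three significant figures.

CL = 1.31 L/h

CL = F × Dose / AUC_0→∞
   = 0.77 × 500 / 293 = 1.31399 L/h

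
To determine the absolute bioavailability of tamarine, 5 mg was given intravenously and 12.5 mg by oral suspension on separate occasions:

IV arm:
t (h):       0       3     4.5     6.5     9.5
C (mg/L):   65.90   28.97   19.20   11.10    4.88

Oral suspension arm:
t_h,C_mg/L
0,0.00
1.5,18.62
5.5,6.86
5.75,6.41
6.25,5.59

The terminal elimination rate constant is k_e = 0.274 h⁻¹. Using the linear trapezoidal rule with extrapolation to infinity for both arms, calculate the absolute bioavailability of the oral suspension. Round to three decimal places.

Trapezoidal AUC_0→9.5 (IV):
  [0→3]: (65.90+28.97)/2 × 3 = 142.305
  [3→4.5]: (28.97+19.20)/2 × 1.5 = 36.1275
  [4.5→6.5]: (19.20+11.10)/2 × 2 = 30.3
  [6.5→9.5]: (11.10+4.88)/2 × 3 = 23.97
  Sum = 232.7025 mg/L·h
IV tail: 4.88/0.274 = 17.810; AUC_iv,0→∞ = 232.7025 + 17.810 = 250.5125 mg/L·h
Trapezoidal AUC_0→6.25 (oral suspension):
  [0→1.5]: (0.00+18.62)/2 × 1.5 = 13.965
  [1.5→5.5]: (18.62+6.86)/2 × 4 = 50.96
  [5.5→5.75]: (6.86+6.41)/2 × 0.25 = 1.65875
  [5.75→6.25]: (6.41+5.59)/2 × 0.5 = 3.0
  Sum = 69.58375 mg/L·h
oral suspension tail: 5.59/0.274 = 20.401; AUC_ev,0→∞ = 69.58375 + 20.401 = 89.98475 mg/L·h
F = (AUC_ev/D_ev)/(AUC_iv/D_iv) = (89.98475/12.5)/(250.5125/5) = 7.19878/50.1025 = 0.1437

F = 0.144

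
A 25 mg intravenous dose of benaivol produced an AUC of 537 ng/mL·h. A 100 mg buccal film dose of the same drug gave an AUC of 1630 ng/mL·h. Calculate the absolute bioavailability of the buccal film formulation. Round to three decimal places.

F = 0.759

F = (AUC_ev / D_ev) / (AUC_iv / D_iv)
  = (1630/100) / (537/25)
  = 16.3 / 21.48 = 0.7588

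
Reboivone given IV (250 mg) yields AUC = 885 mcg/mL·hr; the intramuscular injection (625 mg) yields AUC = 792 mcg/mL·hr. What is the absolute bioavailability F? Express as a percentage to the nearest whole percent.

F = (AUC_ev / D_ev) / (AUC_iv / D_iv)
  = (792/625) / (885/250)
  = 1.2672 / 3.54 = 0.3580
  = 35.80%

F = 36%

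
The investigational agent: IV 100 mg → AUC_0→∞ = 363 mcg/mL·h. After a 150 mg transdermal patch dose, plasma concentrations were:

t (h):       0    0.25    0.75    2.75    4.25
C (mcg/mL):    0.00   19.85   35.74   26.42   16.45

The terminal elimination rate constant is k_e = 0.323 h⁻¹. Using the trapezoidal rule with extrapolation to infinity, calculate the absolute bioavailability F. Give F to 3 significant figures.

Trapezoidal AUC_0→4.25 (transdermal patch):
  [0→0.25]: (0.00+19.85)/2 × 0.25 = 2.48125
  [0.25→0.75]: (19.85+35.74)/2 × 0.5 = 13.8975
  [0.75→2.75]: (35.74+26.42)/2 × 2 = 62.16
  [2.75→4.25]: (26.42+16.45)/2 × 1.5 = 32.1525
  Sum = 110.69125 mcg/mL·h
Tail: C_last/k_e = 16.45/0.323 = 50.929
AUC_0→∞ (transdermal patch) = 110.69125 + 50.929 = 161.62025 mcg/mL·h
F = (AUC_ev/D_ev)/(AUC_iv/D_iv) = (161.62025/150)/(363/100) = 1.07747/3.63 = 0.2968

F = 0.297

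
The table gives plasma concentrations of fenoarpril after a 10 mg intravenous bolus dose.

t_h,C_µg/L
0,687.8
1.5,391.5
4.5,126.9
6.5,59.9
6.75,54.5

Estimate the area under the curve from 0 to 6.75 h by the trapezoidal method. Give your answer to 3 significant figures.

Trapezoidal AUC_0→6.75:
  [0→1.5]: (687.8+391.5)/2 × 1.5 = 809.475
  [1.5→4.5]: (391.5+126.9)/2 × 3 = 777.6
  [4.5→6.5]: (126.9+59.9)/2 × 2 = 186.8
  [6.5→6.75]: (59.9+54.5)/2 × 0.25 = 14.3
  Sum = 1788.175 µg/L·h

AUC = 1790 µg/L·h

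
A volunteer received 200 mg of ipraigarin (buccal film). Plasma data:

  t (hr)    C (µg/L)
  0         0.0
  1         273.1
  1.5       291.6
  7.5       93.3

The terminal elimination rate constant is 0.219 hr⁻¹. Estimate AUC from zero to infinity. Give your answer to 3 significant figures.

AUC = 1860 µg/L·hr

Trapezoidal AUC_0→7.5:
  [0→1]: (0.0+273.1)/2 × 1 = 136.55
  [1→1.5]: (273.1+291.6)/2 × 0.5 = 141.175
  [1.5→7.5]: (291.6+93.3)/2 × 6 = 1154.7
  Sum = 1432.425 µg/L·hr
Extrapolated tail: C_last / k_e = 93.3 / 0.219 = 426.027
AUC_0→∞ = 1432.425 + 426.027 = 1858.452 µg/L·hr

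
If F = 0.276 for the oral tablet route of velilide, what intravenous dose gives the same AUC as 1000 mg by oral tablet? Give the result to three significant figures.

D_iv = 276 mg

Systemic exposure from an extravascular dose = F × D_ev, so the equivalent IV dose is F × D_ev.
D_iv = F × D_ev = 0.276 × 1000 = 276 mg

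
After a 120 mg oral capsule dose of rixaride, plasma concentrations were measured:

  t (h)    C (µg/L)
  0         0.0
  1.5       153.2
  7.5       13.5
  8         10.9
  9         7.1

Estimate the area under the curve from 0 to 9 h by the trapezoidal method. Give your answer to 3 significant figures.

AUC = 630 µg/L·h

Trapezoidal AUC_0→9:
  [0→1.5]: (0.0+153.2)/2 × 1.5 = 114.9
  [1.5→7.5]: (153.2+13.5)/2 × 6 = 500.1
  [7.5→8]: (13.5+10.9)/2 × 0.5 = 6.1
  [8→9]: (10.9+7.1)/2 × 1 = 9.0
  Sum = 630.1 µg/L·h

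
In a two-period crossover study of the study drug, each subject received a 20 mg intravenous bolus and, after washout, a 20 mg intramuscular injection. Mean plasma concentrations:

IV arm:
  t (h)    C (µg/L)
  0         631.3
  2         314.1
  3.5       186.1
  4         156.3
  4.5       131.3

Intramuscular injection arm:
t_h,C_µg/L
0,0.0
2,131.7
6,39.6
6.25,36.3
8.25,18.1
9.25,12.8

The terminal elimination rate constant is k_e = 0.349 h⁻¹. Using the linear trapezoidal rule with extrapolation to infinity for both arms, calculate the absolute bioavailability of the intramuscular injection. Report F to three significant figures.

F = 0.318

Trapezoidal AUC_0→4.5 (IV):
  [0→2]: (631.3+314.1)/2 × 2 = 945.4
  [2→3.5]: (314.1+186.1)/2 × 1.5 = 375.15
  [3.5→4]: (186.1+156.3)/2 × 0.5 = 85.6
  [4→4.5]: (156.3+131.3)/2 × 0.5 = 71.9
  Sum = 1478.05 µg/L·h
IV tail: 131.3/0.349 = 376.218; AUC_iv,0→∞ = 1478.05 + 376.218 = 1854.268 µg/L·h
Trapezoidal AUC_0→9.25 (intramuscular injection):
  [0→2]: (0.0+131.7)/2 × 2 = 131.7
  [2→6]: (131.7+39.6)/2 × 4 = 342.6
  [6→6.25]: (39.6+36.3)/2 × 0.25 = 9.4875
  [6.25→8.25]: (36.3+18.1)/2 × 2 = 54.4
  [8.25→9.25]: (18.1+12.8)/2 × 1 = 15.45
  Sum = 553.6375 µg/L·h
intramuscular injection tail: 12.8/0.349 = 36.676; AUC_ev,0→∞ = 553.6375 + 36.676 = 590.3135 µg/L·h
F = (AUC_ev/D_ev)/(AUC_iv/D_iv) = (590.3135/20)/(1854.268/20) = 29.515675/92.7134 = 0.3184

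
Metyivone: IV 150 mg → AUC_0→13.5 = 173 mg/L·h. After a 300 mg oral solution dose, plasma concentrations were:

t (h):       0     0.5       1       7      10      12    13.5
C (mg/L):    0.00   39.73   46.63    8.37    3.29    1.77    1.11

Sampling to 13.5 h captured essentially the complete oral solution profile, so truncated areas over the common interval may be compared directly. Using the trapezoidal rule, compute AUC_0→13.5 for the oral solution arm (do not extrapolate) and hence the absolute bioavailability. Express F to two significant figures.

F = 0.64

Trapezoidal AUC_0→13.5 (oral solution):
  [0→0.5]: (0.00+39.73)/2 × 0.5 = 9.9325
  [0.5→1]: (39.73+46.63)/2 × 0.5 = 21.59
  [1→7]: (46.63+8.37)/2 × 6 = 165.0
  [7→10]: (8.37+3.29)/2 × 3 = 17.49
  [10→12]: (3.29+1.77)/2 × 2 = 5.06
  [12→13.5]: (1.77+1.11)/2 × 1.5 = 2.16
  Sum = 221.2325 mg/L·h
F = (AUC_ev/D_ev)/(AUC_iv/D_iv) = (221.2325/300)/(173/150) = 0.737442/1.15333 = 0.6394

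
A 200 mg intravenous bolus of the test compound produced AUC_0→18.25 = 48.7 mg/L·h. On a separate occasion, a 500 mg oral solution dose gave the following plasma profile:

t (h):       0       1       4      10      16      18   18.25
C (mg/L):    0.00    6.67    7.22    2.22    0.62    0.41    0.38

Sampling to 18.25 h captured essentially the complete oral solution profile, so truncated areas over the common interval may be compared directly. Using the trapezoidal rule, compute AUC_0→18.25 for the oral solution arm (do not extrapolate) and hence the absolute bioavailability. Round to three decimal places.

Trapezoidal AUC_0→18.25 (oral solution):
  [0→1]: (0.00+6.67)/2 × 1 = 3.335
  [1→4]: (6.67+7.22)/2 × 3 = 20.835
  [4→10]: (7.22+2.22)/2 × 6 = 28.32
  [10→16]: (2.22+0.62)/2 × 6 = 8.52
  [16→18]: (0.62+0.41)/2 × 2 = 1.03
  [18→18.25]: (0.41+0.38)/2 × 0.25 = 0.09875
  Sum = 62.13875 mg/L·h
F = (AUC_ev/D_ev)/(AUC_iv/D_iv) = (62.13875/500)/(48.7/200) = 0.1242775/0.2435 = 0.5104

F = 0.510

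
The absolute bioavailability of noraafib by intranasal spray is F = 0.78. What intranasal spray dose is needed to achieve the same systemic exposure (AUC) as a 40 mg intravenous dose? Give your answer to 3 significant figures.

For equal systemic exposure: F × D_ev = D_iv
D_ev = D_iv / F = 40 / 0.78 = 51.2821 mg

D_intranasal = 51.3 mg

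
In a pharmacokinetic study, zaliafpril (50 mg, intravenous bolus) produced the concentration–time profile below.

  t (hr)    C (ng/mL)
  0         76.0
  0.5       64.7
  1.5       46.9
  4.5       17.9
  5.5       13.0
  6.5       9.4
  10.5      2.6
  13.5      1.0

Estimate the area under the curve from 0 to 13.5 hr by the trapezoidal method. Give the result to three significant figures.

Trapezoidal AUC_0→13.5:
  [0→0.5]: (76.0+64.7)/2 × 0.5 = 35.175
  [0.5→1.5]: (64.7+46.9)/2 × 1 = 55.8
  [1.5→4.5]: (46.9+17.9)/2 × 3 = 97.2
  [4.5→5.5]: (17.9+13.0)/2 × 1 = 15.45
  [5.5→6.5]: (13.0+9.4)/2 × 1 = 11.2
  [6.5→10.5]: (9.4+2.6)/2 × 4 = 24.0
  [10.5→13.5]: (2.6+1.0)/2 × 3 = 5.4
  Sum = 244.225 ng/mL·hr

AUC = 244 ng/mL·hr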